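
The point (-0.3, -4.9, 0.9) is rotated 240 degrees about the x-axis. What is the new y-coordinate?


Rotation about x-axis: y' = y*cos(theta) - z*sin(theta)
= -4.9 * -0.5 - 0.9 * -0.866
= 3.2294


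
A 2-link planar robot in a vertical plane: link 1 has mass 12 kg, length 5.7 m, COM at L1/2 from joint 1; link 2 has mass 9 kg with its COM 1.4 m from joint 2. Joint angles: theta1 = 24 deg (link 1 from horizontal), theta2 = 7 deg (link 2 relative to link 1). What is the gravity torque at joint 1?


Horizontal distance from joint 1 to link-1 COM:
  x_c1 = (L1/2)*cos(t1) = 2.85 * 0.9135 = 2.6036 m
Horizontal distance from joint 1 to link-2 COM:
  x_c2 = L1*cos(t1) + Lc2*cos(t1+t2)
       = 5.7*0.9135 + 1.4*0.8572 = 6.4072 m
tau1 = m1*g*x_c1 + m2*g*x_c2
     = 12*9.81*2.6036 + 9*9.81*6.4072
     = 306.4963 + 565.6955
     = 872.1918 Nm


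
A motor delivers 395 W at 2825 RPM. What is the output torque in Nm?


omega = 2825 * 2*pi/60 = 295.8333 rad/s
tau = P / omega = 395 / 295.8333
= 1.3352 Nm


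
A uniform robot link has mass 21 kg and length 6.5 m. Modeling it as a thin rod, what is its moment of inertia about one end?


I = (1/3) * m * L^2
= (1/3) * 21 * 6.5^2
= 0.333333 * 21 * 42.25
= 295.75 kg*m^2


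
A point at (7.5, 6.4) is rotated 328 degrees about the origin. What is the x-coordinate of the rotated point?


x' = x*cos(theta) - y*sin(theta)
cos(328 deg) = 0.848, sin(328 deg) = -0.5299
x' = 7.5 * 0.848 - 6.4 * -0.5299
= 6.3604 - -3.3915
= 9.7518


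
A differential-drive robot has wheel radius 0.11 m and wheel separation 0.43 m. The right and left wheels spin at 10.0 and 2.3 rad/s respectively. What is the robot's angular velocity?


vR = r*wR = 0.11*10.0 = 1.1 m/s
vL = r*wL = 0.11*2.3 = 0.253 m/s
v = (vR+vL)/2 = 0.6765 m/s
omega = (vR-vL)/L = 1.9698 rad/s
angular velocity = 1.9698 rad/s


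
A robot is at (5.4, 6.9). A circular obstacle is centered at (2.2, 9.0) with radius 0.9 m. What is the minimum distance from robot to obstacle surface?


center_dist = sqrt((5.4-2.2)^2 + (6.9-9.0)^2)
= sqrt(10.24 + 4.41)
= 3.8275
min_dist = center_dist - radius = 3.8275 - 0.9 = 2.9275 m


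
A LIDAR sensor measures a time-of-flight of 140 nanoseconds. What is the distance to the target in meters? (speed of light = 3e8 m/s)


tof = 140 ns = 1.4e-07 s
dist = c * tof / 2
= 3e8 * 1.4e-07 / 2
= 21.0 m


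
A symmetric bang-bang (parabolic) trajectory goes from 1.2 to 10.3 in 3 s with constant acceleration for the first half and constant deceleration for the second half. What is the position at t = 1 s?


Symmetric rest-to-rest: each phase covers (pf-p0)/2 in time T/2. 0.5*a*(T/2)^2 = (pf-p0)/2 => a = 4*(pf-p0)/T^2
a = 4*(10.3-1.2)/3^2 = 4.0444
t = 1 is in the acceleration phase (t <= T/2).
p = p0 + 0.5*a*t^2 = 1.2 + 0.5*4.0444*1^2
= 3.2222


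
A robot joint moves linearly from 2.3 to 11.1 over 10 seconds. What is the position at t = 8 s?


s = t/T = 8/10 = 0.8
p(t) = p0 + (pf-p0)*s
= 2.3 + (11.1 - 2.3) * 0.8
= 9.34


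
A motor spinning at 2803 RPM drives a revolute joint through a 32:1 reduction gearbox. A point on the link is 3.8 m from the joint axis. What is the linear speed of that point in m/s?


omega_motor = 2803 * 2*pi/60 = 293.5295 rad/s
omega_joint = omega_motor / 32 = 9.1728 rad/s
v = omega_joint * r = 9.1728 * 3.8
= 34.8566 m/s


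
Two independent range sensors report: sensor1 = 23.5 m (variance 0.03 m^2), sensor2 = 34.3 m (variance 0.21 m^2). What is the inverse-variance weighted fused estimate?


w1 = (1/var1) / (1/var1 + 1/var2)
   = 33.3333 / (33.3333 + 4.7619) = 0.875
w2 = 1 - w1 = 0.125
fused = w1*s1 + w2*s2 = 20.5625 + 4.2875
= 24.85 m


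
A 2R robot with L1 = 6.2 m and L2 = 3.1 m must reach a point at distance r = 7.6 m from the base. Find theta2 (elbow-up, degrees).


cos(theta2) = (r^2 - L1^2 - L2^2) / (2*L1*L2)
cos(theta2) = (57.76 - 38.44 - 9.61) / 38.44
cos(theta2) = 0.252601
theta2 = 75.3685 degrees


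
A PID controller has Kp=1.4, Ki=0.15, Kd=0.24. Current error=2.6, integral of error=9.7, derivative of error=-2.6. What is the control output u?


u = Kp*e + Ki*int(e) + Kd*de/dt
= 1.4*2.6 + 0.15*9.7 + 0.24*(-2.6)
= 3.64 + 1.455 + -0.624
= 4.471


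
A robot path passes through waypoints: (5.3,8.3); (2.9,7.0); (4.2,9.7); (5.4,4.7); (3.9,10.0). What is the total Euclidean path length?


Segment lengths:
  seg1 = sqrt((-2.4)^2 + (-1.3)^2) = 2.7295
  seg2 = sqrt((1.3)^2 + (2.7)^2) = 2.9967
  seg3 = sqrt((1.2)^2 + (-5.0)^2) = 5.142
  seg4 = sqrt((-1.5)^2 + (5.3)^2) = 5.5082
Total = 16.3763


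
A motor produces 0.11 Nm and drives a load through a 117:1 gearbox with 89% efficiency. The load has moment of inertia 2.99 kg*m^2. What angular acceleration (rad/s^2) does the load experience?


tau_out = tau_motor * N * eta
= 0.11 * 117 * 0.89 = 11.4543 Nm
alpha = tau_out / I = 11.4543 / 2.99
= 3.8309 rad/s^2


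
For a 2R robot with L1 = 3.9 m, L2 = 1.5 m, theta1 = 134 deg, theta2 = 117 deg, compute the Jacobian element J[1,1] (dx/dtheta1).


J[1,1] = -L1*sin(t1) - L2*sin(t1+t2)
= -3.9*sin(134) - 1.5*sin(251)
= -1.3871


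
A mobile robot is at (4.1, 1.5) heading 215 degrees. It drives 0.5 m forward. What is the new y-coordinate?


y_new = y0 + d*sin(theta)
= 1.5 + 0.5*sin(215)
= 1.5 + -0.2868
= 1.2132


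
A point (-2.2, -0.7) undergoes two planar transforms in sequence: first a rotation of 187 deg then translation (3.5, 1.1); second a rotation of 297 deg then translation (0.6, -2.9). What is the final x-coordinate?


After transform 1:
x1 = cos(187)*-2.2 - sin(187)*-0.7 + 3.5 = 5.5983
y1 = sin(187)*-2.2 + cos(187)*-0.7 + 1.1 = 2.0629
After transform 2:
x2 = cos(297)*5.5983 - sin(297)*2.0629 + 0.6
= 4.9796


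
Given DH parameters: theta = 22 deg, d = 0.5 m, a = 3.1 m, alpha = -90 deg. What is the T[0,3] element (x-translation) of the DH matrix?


T[0,3] = a * cos(theta)
= 3.1 * cos(22 deg)
= 3.1 * 0.9272
= 2.8743


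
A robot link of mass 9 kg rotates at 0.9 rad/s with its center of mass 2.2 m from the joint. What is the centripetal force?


F = m * omega^2 * r
= 9 * 0.9^2 * 2.2
= 9 * 0.81 * 2.2
= 16.038 N


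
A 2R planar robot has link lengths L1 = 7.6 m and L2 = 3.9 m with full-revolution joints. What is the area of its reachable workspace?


r_max = L1 + L2 = 11.5 m
r_min = |L1 - L2| = 3.7 m
Area = pi*(r_max^2 - r_min^2)
= pi*(132.25 - 13.69)
= pi * 118.56
= 372.4672 m^2


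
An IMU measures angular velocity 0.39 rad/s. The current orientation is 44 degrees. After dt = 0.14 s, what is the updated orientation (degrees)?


delta_theta = w * dt = 0.39 * 0.14 = 0.0546 rad
= 3.1283 deg
theta_new = 44 + 3.1283 = 47.1283 deg


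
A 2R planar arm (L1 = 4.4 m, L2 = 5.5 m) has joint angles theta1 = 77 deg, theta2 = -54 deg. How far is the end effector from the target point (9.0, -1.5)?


End effector via forward kinematics:
x = L1*cos(t1) + L2*cos(t1+t2) = 6.0526
y = L1*sin(t1) + L2*sin(t1+t2) = 6.4362
Distance to target:
d = sqrt((9.0 - 6.0526)^2 + (-1.5 - 6.4362)^2)
= sqrt(8.6874 + 62.9841)
= 8.4659 m


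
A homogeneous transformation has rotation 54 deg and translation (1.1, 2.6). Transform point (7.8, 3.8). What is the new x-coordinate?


x' = cos(theta)*px - sin(theta)*py + tx
= 0.5878*7.8 - 0.809*3.8 + 1.1
= 2.6105


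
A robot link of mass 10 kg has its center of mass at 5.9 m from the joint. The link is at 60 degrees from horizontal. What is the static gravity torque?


tau = m*g*L*cos(angle)
= 10 * 9.81 * 5.9 * cos(60 deg)
= 10 * 9.81 * 5.9 * 0.5
= 289.395 Nm


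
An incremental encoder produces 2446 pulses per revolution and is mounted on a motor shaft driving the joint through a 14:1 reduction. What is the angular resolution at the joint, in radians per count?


counts per rev = 2446
effective counts at joint = 2446 * 14 = 34244
resolution = 2*pi / 34244
= 1.8348e-04 rad/count


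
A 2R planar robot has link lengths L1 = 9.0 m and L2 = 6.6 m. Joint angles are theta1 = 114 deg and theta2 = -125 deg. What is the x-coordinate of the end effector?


Convert angles to radians: theta1 = 1.9897, theta2 = -2.1817
x = L1*cos(theta1) + L2*cos(theta1+theta2)
x = -3.6606 + 6.4787
x = 2.8181


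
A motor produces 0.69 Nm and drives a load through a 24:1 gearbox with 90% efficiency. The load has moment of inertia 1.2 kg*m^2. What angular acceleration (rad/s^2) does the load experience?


tau_out = tau_motor * N * eta
= 0.69 * 24 * 0.9 = 14.904 Nm
alpha = tau_out / I = 14.904 / 1.2
= 12.42 rad/s^2


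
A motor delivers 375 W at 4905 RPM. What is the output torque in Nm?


omega = 4905 * 2*pi/60 = 513.6504 rad/s
tau = P / omega = 375 / 513.6504
= 0.7301 Nm


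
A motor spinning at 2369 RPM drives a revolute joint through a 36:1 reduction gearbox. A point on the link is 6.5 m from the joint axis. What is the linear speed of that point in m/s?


omega_motor = 2369 * 2*pi/60 = 248.0811 rad/s
omega_joint = omega_motor / 36 = 6.8911 rad/s
v = omega_joint * r = 6.8911 * 6.5
= 44.7924 m/s


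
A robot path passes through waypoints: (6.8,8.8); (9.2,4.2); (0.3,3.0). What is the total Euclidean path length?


Segment lengths:
  seg1 = sqrt((2.4)^2 + (-4.6)^2) = 5.1884
  seg2 = sqrt((-8.9)^2 + (-1.2)^2) = 8.9805
Total = 14.169


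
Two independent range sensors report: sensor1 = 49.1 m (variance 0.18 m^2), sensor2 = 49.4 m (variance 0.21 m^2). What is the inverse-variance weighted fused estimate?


w1 = (1/var1) / (1/var1 + 1/var2)
   = 5.5556 / (5.5556 + 4.7619) = 0.5385
w2 = 1 - w1 = 0.4615
fused = w1*s1 + w2*s2 = 26.4385 + 22.8
= 49.2385 m


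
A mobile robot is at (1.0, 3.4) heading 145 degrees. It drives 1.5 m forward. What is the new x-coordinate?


x_new = x0 + d*cos(theta)
= 1.0 + 1.5*cos(145)
= 1.0 + -1.2287
= -0.2287


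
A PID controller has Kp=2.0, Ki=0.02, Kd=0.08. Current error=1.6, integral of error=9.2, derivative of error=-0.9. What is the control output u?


u = Kp*e + Ki*int(e) + Kd*de/dt
= 2.0*1.6 + 0.02*9.2 + 0.08*(-0.9)
= 3.2 + 0.184 + -0.072
= 3.312


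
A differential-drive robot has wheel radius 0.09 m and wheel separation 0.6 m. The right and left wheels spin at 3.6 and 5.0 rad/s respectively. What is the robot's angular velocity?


vR = r*wR = 0.09*3.6 = 0.324 m/s
vL = r*wL = 0.09*5.0 = 0.45 m/s
v = (vR+vL)/2 = 0.387 m/s
omega = (vR-vL)/L = -0.21 rad/s
angular velocity = -0.21 rad/s


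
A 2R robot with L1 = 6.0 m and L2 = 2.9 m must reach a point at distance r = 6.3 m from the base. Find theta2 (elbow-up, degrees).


cos(theta2) = (r^2 - L1^2 - L2^2) / (2*L1*L2)
cos(theta2) = (39.69 - 36.0 - 8.41) / 34.8
cos(theta2) = -0.135632
theta2 = 97.7952 degrees


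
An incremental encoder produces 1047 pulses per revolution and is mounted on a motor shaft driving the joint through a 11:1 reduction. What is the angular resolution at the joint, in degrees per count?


counts per rev = 1047
effective counts at joint = 1047 * 11 = 11517
resolution = 360 / 11517
= 0.0313 deg/count


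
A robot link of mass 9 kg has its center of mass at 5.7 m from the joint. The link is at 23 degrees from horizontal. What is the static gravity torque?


tau = m*g*L*cos(angle)
= 9 * 9.81 * 5.7 * cos(23 deg)
= 9 * 9.81 * 5.7 * 0.9205
= 463.2468 Nm


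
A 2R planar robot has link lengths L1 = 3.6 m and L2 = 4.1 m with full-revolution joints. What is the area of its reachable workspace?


r_max = L1 + L2 = 7.7 m
r_min = |L1 - L2| = 0.5 m
Area = pi*(r_max^2 - r_min^2)
= pi*(59.29 - 0.25)
= pi * 59.04
= 185.4796 m^2


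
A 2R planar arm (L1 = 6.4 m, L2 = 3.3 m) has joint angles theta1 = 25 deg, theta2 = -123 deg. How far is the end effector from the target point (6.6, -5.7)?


End effector via forward kinematics:
x = L1*cos(t1) + L2*cos(t1+t2) = 5.3411
y = L1*sin(t1) + L2*sin(t1+t2) = -0.5631
Distance to target:
d = sqrt((6.6 - 5.3411)^2 + (-5.7 - -0.5631)^2)
= sqrt(1.5848 + 26.3875)
= 5.2889 m


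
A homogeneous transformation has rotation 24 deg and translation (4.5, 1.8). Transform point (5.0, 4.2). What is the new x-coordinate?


x' = cos(theta)*px - sin(theta)*py + tx
= 0.9135*5.0 - 0.4067*4.2 + 4.5
= 7.3594


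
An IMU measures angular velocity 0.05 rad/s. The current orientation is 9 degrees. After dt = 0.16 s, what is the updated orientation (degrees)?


delta_theta = w * dt = 0.05 * 0.16 = 0.008 rad
= 0.4584 deg
theta_new = 9 + 0.4584 = 9.4584 deg


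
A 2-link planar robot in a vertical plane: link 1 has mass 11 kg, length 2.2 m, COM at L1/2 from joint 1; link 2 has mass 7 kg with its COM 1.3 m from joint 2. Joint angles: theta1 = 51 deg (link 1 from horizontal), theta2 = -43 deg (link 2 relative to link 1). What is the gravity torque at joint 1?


Horizontal distance from joint 1 to link-1 COM:
  x_c1 = (L1/2)*cos(t1) = 1.1 * 0.6293 = 0.6923 m
Horizontal distance from joint 1 to link-2 COM:
  x_c2 = L1*cos(t1) + Lc2*cos(t1+t2)
       = 2.2*0.6293 + 1.3*0.9903 = 2.6719 m
tau1 = m1*g*x_c1 + m2*g*x_c2
     = 11*9.81*0.6923 + 7*9.81*2.6719
     = 74.701 + 183.4762
     = 258.1771 Nm


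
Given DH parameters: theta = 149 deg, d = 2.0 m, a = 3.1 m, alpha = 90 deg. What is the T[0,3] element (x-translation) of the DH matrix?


T[0,3] = a * cos(theta)
= 3.1 * cos(149 deg)
= 3.1 * -0.8572
= -2.6572


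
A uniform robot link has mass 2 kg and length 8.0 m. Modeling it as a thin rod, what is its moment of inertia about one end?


I = (1/3) * m * L^2
= (1/3) * 2 * 8.0^2
= 0.333333 * 2 * 64.0
= 42.6667 kg*m^2


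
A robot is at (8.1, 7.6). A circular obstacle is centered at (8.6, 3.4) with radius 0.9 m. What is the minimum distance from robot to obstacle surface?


center_dist = sqrt((8.1-8.6)^2 + (7.6-3.4)^2)
= sqrt(0.25 + 17.64)
= 4.2297
min_dist = center_dist - radius = 4.2297 - 0.9 = 3.3297 m


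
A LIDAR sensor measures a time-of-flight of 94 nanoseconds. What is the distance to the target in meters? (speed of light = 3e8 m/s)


tof = 94 ns = 9.4e-08 s
dist = c * tof / 2
= 3e8 * 9.4e-08 / 2
= 14.1 m


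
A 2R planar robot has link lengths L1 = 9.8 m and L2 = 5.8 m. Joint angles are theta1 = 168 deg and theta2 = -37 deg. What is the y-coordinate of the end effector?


Convert angles to radians: theta1 = 2.9322, theta2 = -0.6458
y = L1*sin(theta1) + L2*sin(theta1+theta2)
y = 2.0375 + 4.3773
y = 6.4149


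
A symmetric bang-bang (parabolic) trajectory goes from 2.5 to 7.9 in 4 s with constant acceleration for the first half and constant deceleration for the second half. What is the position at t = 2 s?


Symmetric rest-to-rest: each phase covers (pf-p0)/2 in time T/2. 0.5*a*(T/2)^2 = (pf-p0)/2 => a = 4*(pf-p0)/T^2
a = 4*(7.9-2.5)/4^2 = 1.35
t = 2 is in the acceleration phase (t <= T/2).
p = p0 + 0.5*a*t^2 = 2.5 + 0.5*1.35*2^2
= 5.2


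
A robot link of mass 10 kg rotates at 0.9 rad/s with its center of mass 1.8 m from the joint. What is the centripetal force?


F = m * omega^2 * r
= 10 * 0.9^2 * 1.8
= 10 * 0.81 * 1.8
= 14.58 N


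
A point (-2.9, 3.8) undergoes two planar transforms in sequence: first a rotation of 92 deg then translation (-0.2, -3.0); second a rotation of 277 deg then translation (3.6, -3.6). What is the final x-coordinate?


After transform 1:
x1 = cos(92)*-2.9 - sin(92)*3.8 + -0.2 = -3.8965
y1 = sin(92)*-2.9 + cos(92)*3.8 + -3.0 = -6.0309
After transform 2:
x2 = cos(277)*-3.8965 - sin(277)*-6.0309 + 3.6
= -2.8608


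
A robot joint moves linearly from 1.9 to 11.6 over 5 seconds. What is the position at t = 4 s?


s = t/T = 4/5 = 0.8
p(t) = p0 + (pf-p0)*s
= 1.9 + (11.6 - 1.9) * 0.8
= 9.66


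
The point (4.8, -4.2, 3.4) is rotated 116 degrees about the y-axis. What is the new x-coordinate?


Rotation about y-axis: x' = x*cos(theta) + z*sin(theta)
= 4.8 * -0.4384 + 3.4 * 0.8988
= 0.9517


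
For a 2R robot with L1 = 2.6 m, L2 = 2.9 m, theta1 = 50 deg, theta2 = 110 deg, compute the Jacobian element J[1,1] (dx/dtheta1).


J[1,1] = -L1*sin(t1) - L2*sin(t1+t2)
= -2.6*sin(50) - 2.9*sin(160)
= -2.9836


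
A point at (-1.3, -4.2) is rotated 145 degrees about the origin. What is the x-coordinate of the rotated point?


x' = x*cos(theta) - y*sin(theta)
cos(145 deg) = -0.8192, sin(145 deg) = 0.5736
x' = -1.3 * -0.8192 - -4.2 * 0.5736
= 1.0649 - -2.409
= 3.4739


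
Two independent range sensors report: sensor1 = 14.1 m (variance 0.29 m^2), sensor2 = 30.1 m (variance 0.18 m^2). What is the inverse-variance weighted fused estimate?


w1 = (1/var1) / (1/var1 + 1/var2)
   = 3.4483 / (3.4483 + 5.5556) = 0.383
w2 = 1 - w1 = 0.617
fused = w1*s1 + w2*s2 = 5.4 + 18.5723
= 23.9723 m


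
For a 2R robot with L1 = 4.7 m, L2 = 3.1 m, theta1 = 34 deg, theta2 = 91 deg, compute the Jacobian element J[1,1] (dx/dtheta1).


J[1,1] = -L1*sin(t1) - L2*sin(t1+t2)
= -4.7*sin(34) - 3.1*sin(125)
= -5.1676


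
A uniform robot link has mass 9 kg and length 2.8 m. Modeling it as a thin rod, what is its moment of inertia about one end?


I = (1/3) * m * L^2
= (1/3) * 9 * 2.8^2
= 0.333333 * 9 * 7.84
= 23.52 kg*m^2


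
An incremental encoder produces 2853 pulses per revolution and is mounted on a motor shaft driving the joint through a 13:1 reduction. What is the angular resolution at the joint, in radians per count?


counts per rev = 2853
effective counts at joint = 2853 * 13 = 37089
resolution = 2*pi / 37089
= 1.6941e-04 rad/count


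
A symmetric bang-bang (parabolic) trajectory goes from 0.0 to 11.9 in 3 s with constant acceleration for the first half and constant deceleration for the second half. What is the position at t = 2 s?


Symmetric rest-to-rest: each phase covers (pf-p0)/2 in time T/2. 0.5*a*(T/2)^2 = (pf-p0)/2 => a = 4*(pf-p0)/T^2
a = 4*(11.9-0.0)/3^2 = 5.2889
t = 2 is in the deceleration phase (t > T/2).
p = pf - 0.5*a*(T-t)^2 = 11.9 - 0.5*5.2889*1^2
= 9.2556


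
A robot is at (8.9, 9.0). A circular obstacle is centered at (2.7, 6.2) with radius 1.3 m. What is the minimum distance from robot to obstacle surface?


center_dist = sqrt((8.9-2.7)^2 + (9.0-6.2)^2)
= sqrt(38.44 + 7.84)
= 6.8029
min_dist = center_dist - radius = 6.8029 - 1.3 = 5.5029 m


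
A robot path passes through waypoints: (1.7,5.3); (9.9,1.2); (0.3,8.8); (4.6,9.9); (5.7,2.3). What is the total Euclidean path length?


Segment lengths:
  seg1 = sqrt((8.2)^2 + (-4.1)^2) = 9.1679
  seg2 = sqrt((-9.6)^2 + (7.6)^2) = 12.2442
  seg3 = sqrt((4.3)^2 + (1.1)^2) = 4.4385
  seg4 = sqrt((1.1)^2 + (-7.6)^2) = 7.6792
Total = 33.5297


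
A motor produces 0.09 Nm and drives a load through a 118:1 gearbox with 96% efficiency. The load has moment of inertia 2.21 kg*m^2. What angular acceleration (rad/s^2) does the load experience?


tau_out = tau_motor * N * eta
= 0.09 * 118 * 0.96 = 10.1952 Nm
alpha = tau_out / I = 10.1952 / 2.21
= 4.6132 rad/s^2


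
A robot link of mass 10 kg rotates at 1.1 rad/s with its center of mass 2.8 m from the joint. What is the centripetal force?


F = m * omega^2 * r
= 10 * 1.1^2 * 2.8
= 10 * 1.21 * 2.8
= 33.88 N


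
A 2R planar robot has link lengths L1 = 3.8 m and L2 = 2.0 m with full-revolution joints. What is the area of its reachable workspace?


r_max = L1 + L2 = 5.8 m
r_min = |L1 - L2| = 1.8 m
Area = pi*(r_max^2 - r_min^2)
= pi*(33.64 - 3.24)
= pi * 30.4
= 95.5044 m^2


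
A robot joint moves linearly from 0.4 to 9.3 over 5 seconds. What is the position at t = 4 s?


s = t/T = 4/5 = 0.8
p(t) = p0 + (pf-p0)*s
= 0.4 + (9.3 - 0.4) * 0.8
= 7.52


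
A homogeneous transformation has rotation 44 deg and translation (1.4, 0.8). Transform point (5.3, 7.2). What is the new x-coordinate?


x' = cos(theta)*px - sin(theta)*py + tx
= 0.7193*5.3 - 0.6947*7.2 + 1.4
= 0.211


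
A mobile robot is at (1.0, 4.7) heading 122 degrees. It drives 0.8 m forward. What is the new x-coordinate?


x_new = x0 + d*cos(theta)
= 1.0 + 0.8*cos(122)
= 1.0 + -0.4239
= 0.5761


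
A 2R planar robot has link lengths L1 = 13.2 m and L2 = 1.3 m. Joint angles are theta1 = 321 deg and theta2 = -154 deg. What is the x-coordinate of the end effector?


Convert angles to radians: theta1 = 5.6025, theta2 = -2.6878
x = L1*cos(theta1) + L2*cos(theta1+theta2)
x = 10.2583 + -1.2667
x = 8.9916


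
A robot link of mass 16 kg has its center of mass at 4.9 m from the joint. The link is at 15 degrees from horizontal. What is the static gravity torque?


tau = m*g*L*cos(angle)
= 16 * 9.81 * 4.9 * cos(15 deg)
= 16 * 9.81 * 4.9 * 0.9659
= 742.8974 Nm


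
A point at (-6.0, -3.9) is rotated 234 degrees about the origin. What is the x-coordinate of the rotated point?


x' = x*cos(theta) - y*sin(theta)
cos(234 deg) = -0.5878, sin(234 deg) = -0.809
x' = -6.0 * -0.5878 - -3.9 * -0.809
= 3.5267 - 3.1552
= 0.3715


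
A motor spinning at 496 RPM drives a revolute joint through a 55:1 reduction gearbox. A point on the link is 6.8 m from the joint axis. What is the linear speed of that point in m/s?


omega_motor = 496 * 2*pi/60 = 51.941 rad/s
omega_joint = omega_motor / 55 = 0.9444 rad/s
v = omega_joint * r = 0.9444 * 6.8
= 6.4218 m/s


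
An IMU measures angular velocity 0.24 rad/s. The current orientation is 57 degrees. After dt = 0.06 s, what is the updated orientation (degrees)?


delta_theta = w * dt = 0.24 * 0.06 = 0.0144 rad
= 0.8251 deg
theta_new = 57 + 0.8251 = 57.8251 deg


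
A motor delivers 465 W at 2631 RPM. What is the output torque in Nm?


omega = 2631 * 2*pi/60 = 275.5177 rad/s
tau = P / omega = 465 / 275.5177
= 1.6877 Nm


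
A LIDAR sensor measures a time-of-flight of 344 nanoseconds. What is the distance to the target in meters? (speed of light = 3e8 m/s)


tof = 344 ns = 3.44e-07 s
dist = c * tof / 2
= 3e8 * 3.44e-07 / 2
= 51.6 m


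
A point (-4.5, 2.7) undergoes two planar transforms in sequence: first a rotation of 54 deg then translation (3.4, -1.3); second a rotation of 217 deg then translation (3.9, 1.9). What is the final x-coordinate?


After transform 1:
x1 = cos(54)*-4.5 - sin(54)*2.7 + 3.4 = -1.4294
y1 = sin(54)*-4.5 + cos(54)*2.7 + -1.3 = -3.3536
After transform 2:
x2 = cos(217)*-1.4294 - sin(217)*-3.3536 + 3.9
= 3.0233


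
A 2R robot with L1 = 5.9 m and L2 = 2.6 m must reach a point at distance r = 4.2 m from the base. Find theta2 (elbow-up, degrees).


cos(theta2) = (r^2 - L1^2 - L2^2) / (2*L1*L2)
cos(theta2) = (17.64 - 34.81 - 6.76) / 30.68
cos(theta2) = -0.779987
theta2 = 141.2594 degrees


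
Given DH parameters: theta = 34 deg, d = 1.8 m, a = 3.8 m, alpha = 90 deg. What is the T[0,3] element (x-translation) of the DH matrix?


T[0,3] = a * cos(theta)
= 3.8 * cos(34 deg)
= 3.8 * 0.829
= 3.1503


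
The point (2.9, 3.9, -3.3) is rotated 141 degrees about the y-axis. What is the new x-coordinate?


Rotation about y-axis: x' = x*cos(theta) + z*sin(theta)
= 2.9 * -0.7771 + -3.3 * 0.6293
= -4.3305


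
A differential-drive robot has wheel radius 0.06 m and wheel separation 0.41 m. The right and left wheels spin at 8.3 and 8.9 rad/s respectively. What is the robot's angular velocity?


vR = r*wR = 0.06*8.3 = 0.498 m/s
vL = r*wL = 0.06*8.9 = 0.534 m/s
v = (vR+vL)/2 = 0.516 m/s
omega = (vR-vL)/L = -0.0878 rad/s
angular velocity = -0.0878 rad/s


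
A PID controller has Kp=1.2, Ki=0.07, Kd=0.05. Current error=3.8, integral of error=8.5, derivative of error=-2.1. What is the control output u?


u = Kp*e + Ki*int(e) + Kd*de/dt
= 1.2*3.8 + 0.07*8.5 + 0.05*(-2.1)
= 4.56 + 0.595 + -0.105
= 5.05


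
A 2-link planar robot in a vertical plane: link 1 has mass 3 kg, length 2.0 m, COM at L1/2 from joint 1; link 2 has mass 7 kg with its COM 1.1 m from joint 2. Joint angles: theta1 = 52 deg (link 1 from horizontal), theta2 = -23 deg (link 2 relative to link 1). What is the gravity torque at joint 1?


Horizontal distance from joint 1 to link-1 COM:
  x_c1 = (L1/2)*cos(t1) = 1.0 * 0.6157 = 0.6157 m
Horizontal distance from joint 1 to link-2 COM:
  x_c2 = L1*cos(t1) + Lc2*cos(t1+t2)
       = 2.0*0.6157 + 1.1*0.8746 = 2.1934 m
tau1 = m1*g*x_c1 + m2*g*x_c2
     = 3*9.81*0.6157 + 7*9.81*2.1934
     = 18.1189 + 150.6211
     = 168.74 Nm


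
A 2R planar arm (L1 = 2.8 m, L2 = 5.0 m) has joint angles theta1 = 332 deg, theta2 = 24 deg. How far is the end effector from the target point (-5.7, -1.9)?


End effector via forward kinematics:
x = L1*cos(t1) + L2*cos(t1+t2) = 7.4601
y = L1*sin(t1) + L2*sin(t1+t2) = -1.6633
Distance to target:
d = sqrt((-5.7 - 7.4601)^2 + (-1.9 - -1.6633)^2)
= sqrt(173.1875 + 0.056)
= 13.1622 m


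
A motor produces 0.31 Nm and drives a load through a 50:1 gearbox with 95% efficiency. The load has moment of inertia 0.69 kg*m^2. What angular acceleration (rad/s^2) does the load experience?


tau_out = tau_motor * N * eta
= 0.31 * 50 * 0.95 = 14.725 Nm
alpha = tau_out / I = 14.725 / 0.69
= 21.3406 rad/s^2


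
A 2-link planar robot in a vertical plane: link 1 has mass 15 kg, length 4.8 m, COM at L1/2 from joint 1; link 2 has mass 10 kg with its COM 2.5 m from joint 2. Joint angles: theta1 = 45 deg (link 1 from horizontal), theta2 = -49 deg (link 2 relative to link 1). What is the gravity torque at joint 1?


Horizontal distance from joint 1 to link-1 COM:
  x_c1 = (L1/2)*cos(t1) = 2.4 * 0.7071 = 1.6971 m
Horizontal distance from joint 1 to link-2 COM:
  x_c2 = L1*cos(t1) + Lc2*cos(t1+t2)
       = 4.8*0.7071 + 2.5*0.9976 = 5.888 m
tau1 = m1*g*x_c1 + m2*g*x_c2
     = 15*9.81*1.6971 + 10*9.81*5.888
     = 249.7218 + 577.615
     = 827.3369 Nm


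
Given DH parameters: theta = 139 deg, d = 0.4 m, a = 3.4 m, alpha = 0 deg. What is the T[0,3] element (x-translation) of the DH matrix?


T[0,3] = a * cos(theta)
= 3.4 * cos(139 deg)
= 3.4 * -0.7547
= -2.566


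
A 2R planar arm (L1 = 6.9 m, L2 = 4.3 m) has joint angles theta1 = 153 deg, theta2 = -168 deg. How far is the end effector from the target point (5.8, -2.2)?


End effector via forward kinematics:
x = L1*cos(t1) + L2*cos(t1+t2) = -1.9945
y = L1*sin(t1) + L2*sin(t1+t2) = 2.0196
Distance to target:
d = sqrt((5.8 - -1.9945)^2 + (-2.2 - 2.0196)^2)
= sqrt(60.7537 + 17.8051)
= 8.8633 m


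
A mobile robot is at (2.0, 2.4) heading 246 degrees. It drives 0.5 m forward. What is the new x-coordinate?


x_new = x0 + d*cos(theta)
= 2.0 + 0.5*cos(246)
= 2.0 + -0.2034
= 1.7966


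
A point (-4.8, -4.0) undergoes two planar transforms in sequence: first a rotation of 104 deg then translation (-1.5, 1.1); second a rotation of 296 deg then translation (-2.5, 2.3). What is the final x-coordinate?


After transform 1:
x1 = cos(104)*-4.8 - sin(104)*-4.0 + -1.5 = 3.5424
y1 = sin(104)*-4.8 + cos(104)*-4.0 + 1.1 = -2.5897
After transform 2:
x2 = cos(296)*3.5424 - sin(296)*-2.5897 + -2.5
= -3.2747


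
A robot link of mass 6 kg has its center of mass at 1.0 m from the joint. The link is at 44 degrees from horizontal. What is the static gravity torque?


tau = m*g*L*cos(angle)
= 6 * 9.81 * 1.0 * cos(44 deg)
= 6 * 9.81 * 1.0 * 0.7193
= 42.3403 Nm


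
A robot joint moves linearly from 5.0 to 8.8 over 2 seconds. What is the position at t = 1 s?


s = t/T = 1/2 = 0.5
p(t) = p0 + (pf-p0)*s
= 5.0 + (8.8 - 5.0) * 0.5
= 6.9


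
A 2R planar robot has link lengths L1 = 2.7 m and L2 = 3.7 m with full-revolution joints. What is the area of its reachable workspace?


r_max = L1 + L2 = 6.4 m
r_min = |L1 - L2| = 1.0 m
Area = pi*(r_max^2 - r_min^2)
= pi*(40.96 - 1.0)
= pi * 39.96
= 125.538 m^2


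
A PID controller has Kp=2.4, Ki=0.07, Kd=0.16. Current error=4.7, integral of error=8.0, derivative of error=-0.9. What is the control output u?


u = Kp*e + Ki*int(e) + Kd*de/dt
= 2.4*4.7 + 0.07*8.0 + 0.16*(-0.9)
= 11.28 + 0.56 + -0.144
= 11.696


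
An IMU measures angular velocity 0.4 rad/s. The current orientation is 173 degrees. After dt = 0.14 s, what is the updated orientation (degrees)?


delta_theta = w * dt = 0.4 * 0.14 = 0.056 rad
= 3.2086 deg
theta_new = 173 + 3.2086 = 176.2086 deg


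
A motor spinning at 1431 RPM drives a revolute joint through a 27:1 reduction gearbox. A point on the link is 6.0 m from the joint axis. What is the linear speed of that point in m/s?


omega_motor = 1431 * 2*pi/60 = 149.854 rad/s
omega_joint = omega_motor / 27 = 5.5501 rad/s
v = omega_joint * r = 5.5501 * 6.0
= 33.3009 m/s


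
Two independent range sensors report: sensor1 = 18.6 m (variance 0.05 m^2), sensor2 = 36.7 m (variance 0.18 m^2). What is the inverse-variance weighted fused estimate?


w1 = (1/var1) / (1/var1 + 1/var2)
   = 20.0 / (20.0 + 5.5556) = 0.7826
w2 = 1 - w1 = 0.2174
fused = w1*s1 + w2*s2 = 14.5565 + 7.9783
= 22.5348 m


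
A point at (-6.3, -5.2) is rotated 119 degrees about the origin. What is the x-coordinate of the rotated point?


x' = x*cos(theta) - y*sin(theta)
cos(119 deg) = -0.4848, sin(119 deg) = 0.8746
x' = -6.3 * -0.4848 - -5.2 * 0.8746
= 3.0543 - -4.548
= 7.6023


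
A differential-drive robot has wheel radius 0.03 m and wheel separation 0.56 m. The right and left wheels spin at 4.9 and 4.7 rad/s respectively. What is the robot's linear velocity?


vR = r*wR = 0.03*4.9 = 0.147 m/s
vL = r*wL = 0.03*4.7 = 0.141 m/s
v = (vR+vL)/2 = 0.144 m/s
omega = (vR-vL)/L = 0.0107 rad/s
linear velocity = 0.144 m/s


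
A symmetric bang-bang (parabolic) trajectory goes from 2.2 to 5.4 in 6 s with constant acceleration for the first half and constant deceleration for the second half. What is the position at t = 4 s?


Symmetric rest-to-rest: each phase covers (pf-p0)/2 in time T/2. 0.5*a*(T/2)^2 = (pf-p0)/2 => a = 4*(pf-p0)/T^2
a = 4*(5.4-2.2)/6^2 = 0.3556
t = 4 is in the deceleration phase (t > T/2).
p = pf - 0.5*a*(T-t)^2 = 5.4 - 0.5*0.3556*2^2
= 4.6889


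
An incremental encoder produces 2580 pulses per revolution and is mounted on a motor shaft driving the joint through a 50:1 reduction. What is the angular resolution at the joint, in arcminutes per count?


counts per rev = 2580
effective counts at joint = 2580 * 50 = 129000
resolution = 360*60 / 129000
= 0.1674 arcmin/count


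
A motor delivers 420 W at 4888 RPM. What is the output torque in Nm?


omega = 4888 * 2*pi/60 = 511.8702 rad/s
tau = P / omega = 420 / 511.8702
= 0.8205 Nm


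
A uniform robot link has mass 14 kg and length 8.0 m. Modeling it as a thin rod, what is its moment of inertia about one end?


I = (1/3) * m * L^2
= (1/3) * 14 * 8.0^2
= 0.333333 * 14 * 64.0
= 298.6667 kg*m^2


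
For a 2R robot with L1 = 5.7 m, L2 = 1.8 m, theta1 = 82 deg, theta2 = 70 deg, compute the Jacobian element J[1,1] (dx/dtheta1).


J[1,1] = -L1*sin(t1) - L2*sin(t1+t2)
= -5.7*sin(82) - 1.8*sin(152)
= -6.4896


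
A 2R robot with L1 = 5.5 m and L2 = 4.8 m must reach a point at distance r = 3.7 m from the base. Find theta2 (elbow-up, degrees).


cos(theta2) = (r^2 - L1^2 - L2^2) / (2*L1*L2)
cos(theta2) = (13.69 - 30.25 - 23.04) / 52.8
cos(theta2) = -0.75
theta2 = 138.5904 degrees


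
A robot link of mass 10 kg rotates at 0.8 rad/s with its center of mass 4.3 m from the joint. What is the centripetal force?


F = m * omega^2 * r
= 10 * 0.8^2 * 4.3
= 10 * 0.64 * 4.3
= 27.52 N


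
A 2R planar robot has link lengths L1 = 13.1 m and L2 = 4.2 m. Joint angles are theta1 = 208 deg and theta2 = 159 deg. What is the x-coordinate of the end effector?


Convert angles to radians: theta1 = 3.6303, theta2 = 2.7751
x = L1*cos(theta1) + L2*cos(theta1+theta2)
x = -11.5666 + 4.1687
x = -7.3979


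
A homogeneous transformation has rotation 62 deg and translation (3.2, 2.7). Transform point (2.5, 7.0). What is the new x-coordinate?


x' = cos(theta)*px - sin(theta)*py + tx
= 0.4695*2.5 - 0.8829*7.0 + 3.2
= -1.807


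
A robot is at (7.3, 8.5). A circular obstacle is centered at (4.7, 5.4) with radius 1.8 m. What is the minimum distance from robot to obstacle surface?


center_dist = sqrt((7.3-4.7)^2 + (8.5-5.4)^2)
= sqrt(6.76 + 9.61)
= 4.046
min_dist = center_dist - radius = 4.046 - 1.8 = 2.246 m


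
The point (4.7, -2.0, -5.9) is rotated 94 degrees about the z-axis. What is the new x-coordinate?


Rotation about z-axis: x' = x*cos(theta) - y*sin(theta)
= 4.7 * -0.0698 - -2.0 * 0.9976
= 1.6673


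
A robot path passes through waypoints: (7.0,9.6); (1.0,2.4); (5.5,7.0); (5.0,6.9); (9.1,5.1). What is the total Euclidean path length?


Segment lengths:
  seg1 = sqrt((-6.0)^2 + (-7.2)^2) = 9.3723
  seg2 = sqrt((4.5)^2 + (4.6)^2) = 6.4351
  seg3 = sqrt((-0.5)^2 + (-0.1)^2) = 0.5099
  seg4 = sqrt((4.1)^2 + (-1.8)^2) = 4.4777
Total = 20.795


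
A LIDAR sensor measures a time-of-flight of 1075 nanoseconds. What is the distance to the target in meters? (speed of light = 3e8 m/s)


tof = 1075 ns = 1.075e-06 s
dist = c * tof / 2
= 3e8 * 1.075e-06 / 2
= 161.25 m


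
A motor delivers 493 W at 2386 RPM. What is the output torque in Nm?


omega = 2386 * 2*pi/60 = 249.8613 rad/s
tau = P / omega = 493 / 249.8613
= 1.9731 Nm


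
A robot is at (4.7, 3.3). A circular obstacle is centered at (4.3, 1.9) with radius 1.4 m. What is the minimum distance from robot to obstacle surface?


center_dist = sqrt((4.7-4.3)^2 + (3.3-1.9)^2)
= sqrt(0.16 + 1.96)
= 1.456
min_dist = center_dist - radius = 1.456 - 1.4 = 0.056 m


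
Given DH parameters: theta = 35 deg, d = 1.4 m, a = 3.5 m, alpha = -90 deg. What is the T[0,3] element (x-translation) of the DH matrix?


T[0,3] = a * cos(theta)
= 3.5 * cos(35 deg)
= 3.5 * 0.8192
= 2.867


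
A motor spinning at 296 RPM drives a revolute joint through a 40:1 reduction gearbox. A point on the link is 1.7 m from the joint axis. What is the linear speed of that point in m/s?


omega_motor = 296 * 2*pi/60 = 30.997 rad/s
omega_joint = omega_motor / 40 = 0.7749 rad/s
v = omega_joint * r = 0.7749 * 1.7
= 1.3174 m/s


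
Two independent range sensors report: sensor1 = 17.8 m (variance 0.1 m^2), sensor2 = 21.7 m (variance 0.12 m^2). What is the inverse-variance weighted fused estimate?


w1 = (1/var1) / (1/var1 + 1/var2)
   = 10.0 / (10.0 + 8.3333) = 0.5455
w2 = 1 - w1 = 0.4545
fused = w1*s1 + w2*s2 = 9.7091 + 9.8636
= 19.5727 m


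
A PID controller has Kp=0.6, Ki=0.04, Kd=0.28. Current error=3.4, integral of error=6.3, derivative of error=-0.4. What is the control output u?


u = Kp*e + Ki*int(e) + Kd*de/dt
= 0.6*3.4 + 0.04*6.3 + 0.28*(-0.4)
= 2.04 + 0.252 + -0.112
= 2.18


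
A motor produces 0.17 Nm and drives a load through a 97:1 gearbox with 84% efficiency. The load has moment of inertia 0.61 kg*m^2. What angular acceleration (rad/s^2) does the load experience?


tau_out = tau_motor * N * eta
= 0.17 * 97 * 0.84 = 13.8516 Nm
alpha = tau_out / I = 13.8516 / 0.61
= 22.7075 rad/s^2


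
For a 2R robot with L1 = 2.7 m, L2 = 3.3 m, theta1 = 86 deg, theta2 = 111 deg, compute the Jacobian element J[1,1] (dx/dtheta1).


J[1,1] = -L1*sin(t1) - L2*sin(t1+t2)
= -2.7*sin(86) - 3.3*sin(197)
= -1.7286


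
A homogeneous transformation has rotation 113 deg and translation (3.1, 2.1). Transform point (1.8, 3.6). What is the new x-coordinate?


x' = cos(theta)*px - sin(theta)*py + tx
= -0.3907*1.8 - 0.9205*3.6 + 3.1
= -0.9171


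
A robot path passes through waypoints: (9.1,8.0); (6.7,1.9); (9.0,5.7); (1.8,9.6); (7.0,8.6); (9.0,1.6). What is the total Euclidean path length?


Segment lengths:
  seg1 = sqrt((-2.4)^2 + (-6.1)^2) = 6.5552
  seg2 = sqrt((2.3)^2 + (3.8)^2) = 4.4418
  seg3 = sqrt((-7.2)^2 + (3.9)^2) = 8.1884
  seg4 = sqrt((5.2)^2 + (-1.0)^2) = 5.2953
  seg5 = sqrt((2.0)^2 + (-7.0)^2) = 7.2801
Total = 31.7608


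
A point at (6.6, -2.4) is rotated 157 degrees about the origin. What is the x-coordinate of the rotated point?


x' = x*cos(theta) - y*sin(theta)
cos(157 deg) = -0.9205, sin(157 deg) = 0.3907
x' = 6.6 * -0.9205 - -2.4 * 0.3907
= -6.0753 - -0.9378
= -5.1376


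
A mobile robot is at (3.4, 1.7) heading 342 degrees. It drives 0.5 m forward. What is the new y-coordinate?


y_new = y0 + d*sin(theta)
= 1.7 + 0.5*sin(342)
= 1.7 + -0.1545
= 1.5455


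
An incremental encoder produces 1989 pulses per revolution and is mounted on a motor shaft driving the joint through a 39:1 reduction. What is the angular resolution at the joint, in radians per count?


counts per rev = 1989
effective counts at joint = 1989 * 39 = 77571
resolution = 2*pi / 77571
= 8.0999e-05 rad/count


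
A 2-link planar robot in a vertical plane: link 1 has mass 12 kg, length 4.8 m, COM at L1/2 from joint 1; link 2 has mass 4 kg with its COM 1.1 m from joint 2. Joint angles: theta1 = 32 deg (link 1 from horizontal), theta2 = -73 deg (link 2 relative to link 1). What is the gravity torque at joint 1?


Horizontal distance from joint 1 to link-1 COM:
  x_c1 = (L1/2)*cos(t1) = 2.4 * 0.848 = 2.0353 m
Horizontal distance from joint 1 to link-2 COM:
  x_c2 = L1*cos(t1) + Lc2*cos(t1+t2)
       = 4.8*0.848 + 1.1*0.7547 = 4.9008 m
tau1 = m1*g*x_c1 + m2*g*x_c2
     = 12*9.81*2.0353 + 4*9.81*4.9008
     = 239.5973 + 192.3078
     = 431.9052 Nm


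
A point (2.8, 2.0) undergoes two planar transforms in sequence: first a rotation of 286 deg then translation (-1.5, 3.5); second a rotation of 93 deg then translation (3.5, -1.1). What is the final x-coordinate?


After transform 1:
x1 = cos(286)*2.8 - sin(286)*2.0 + -1.5 = 1.1943
y1 = sin(286)*2.8 + cos(286)*2.0 + 3.5 = 1.3597
After transform 2:
x2 = cos(93)*1.1943 - sin(93)*1.3597 + 3.5
= 2.0796


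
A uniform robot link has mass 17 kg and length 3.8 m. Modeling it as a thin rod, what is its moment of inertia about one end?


I = (1/3) * m * L^2
= (1/3) * 17 * 3.8^2
= 0.333333 * 17 * 14.44
= 81.8267 kg*m^2


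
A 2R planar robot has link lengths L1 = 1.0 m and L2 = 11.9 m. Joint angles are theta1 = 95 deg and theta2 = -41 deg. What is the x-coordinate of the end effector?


Convert angles to radians: theta1 = 1.6581, theta2 = -0.7156
x = L1*cos(theta1) + L2*cos(theta1+theta2)
x = -0.0872 + 6.9946
x = 6.9075


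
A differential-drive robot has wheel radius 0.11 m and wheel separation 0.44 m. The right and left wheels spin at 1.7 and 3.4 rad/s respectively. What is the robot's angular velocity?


vR = r*wR = 0.11*1.7 = 0.187 m/s
vL = r*wL = 0.11*3.4 = 0.374 m/s
v = (vR+vL)/2 = 0.2805 m/s
omega = (vR-vL)/L = -0.425 rad/s
angular velocity = -0.425 rad/s


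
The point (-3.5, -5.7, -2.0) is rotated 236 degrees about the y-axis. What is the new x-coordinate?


Rotation about y-axis: x' = x*cos(theta) + z*sin(theta)
= -3.5 * -0.5592 + -2.0 * -0.829
= 3.6153


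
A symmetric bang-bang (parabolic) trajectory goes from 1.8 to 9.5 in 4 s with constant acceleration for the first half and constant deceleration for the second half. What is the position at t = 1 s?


Symmetric rest-to-rest: each phase covers (pf-p0)/2 in time T/2. 0.5*a*(T/2)^2 = (pf-p0)/2 => a = 4*(pf-p0)/T^2
a = 4*(9.5-1.8)/4^2 = 1.925
t = 1 is in the acceleration phase (t <= T/2).
p = p0 + 0.5*a*t^2 = 1.8 + 0.5*1.925*1^2
= 2.7625


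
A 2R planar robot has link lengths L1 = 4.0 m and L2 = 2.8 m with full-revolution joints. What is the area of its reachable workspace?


r_max = L1 + L2 = 6.8 m
r_min = |L1 - L2| = 1.2 m
Area = pi*(r_max^2 - r_min^2)
= pi*(46.24 - 1.44)
= pi * 44.8
= 140.7434 m^2


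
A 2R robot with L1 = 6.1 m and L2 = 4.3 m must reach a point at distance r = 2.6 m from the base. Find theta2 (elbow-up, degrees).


cos(theta2) = (r^2 - L1^2 - L2^2) / (2*L1*L2)
cos(theta2) = (6.76 - 37.21 - 18.49) / 52.46
cos(theta2) = -0.932901
theta2 = 158.8917 degrees


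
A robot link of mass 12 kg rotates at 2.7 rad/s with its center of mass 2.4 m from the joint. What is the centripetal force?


F = m * omega^2 * r
= 12 * 2.7^2 * 2.4
= 12 * 7.29 * 2.4
= 209.952 N


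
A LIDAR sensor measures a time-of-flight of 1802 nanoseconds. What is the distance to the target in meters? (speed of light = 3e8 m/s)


tof = 1802 ns = 1.802e-06 s
dist = c * tof / 2
= 3e8 * 1.802e-06 / 2
= 270.3 m


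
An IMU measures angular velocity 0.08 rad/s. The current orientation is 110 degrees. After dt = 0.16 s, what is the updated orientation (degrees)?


delta_theta = w * dt = 0.08 * 0.16 = 0.0128 rad
= 0.7334 deg
theta_new = 110 + 0.7334 = 110.7334 deg
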